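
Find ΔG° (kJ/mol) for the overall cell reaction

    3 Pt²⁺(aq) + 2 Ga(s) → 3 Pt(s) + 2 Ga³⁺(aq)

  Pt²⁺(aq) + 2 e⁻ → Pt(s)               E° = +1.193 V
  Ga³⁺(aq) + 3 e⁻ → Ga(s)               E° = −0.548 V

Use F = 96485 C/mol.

In the reaction as written Pt²⁺(aq) is reduced, so the Pt²⁺/Pt couple is the cathode and Ga³⁺/Ga is the anode.
E°cell = +1.193 − (−0.548) = +1.741 V; balancing electrons gives n = 6.
ΔG° = −nFE°cell = −(6)(96485)(+1.741) J/mol = −1008 kJ/mol.

−1008 kJ/mol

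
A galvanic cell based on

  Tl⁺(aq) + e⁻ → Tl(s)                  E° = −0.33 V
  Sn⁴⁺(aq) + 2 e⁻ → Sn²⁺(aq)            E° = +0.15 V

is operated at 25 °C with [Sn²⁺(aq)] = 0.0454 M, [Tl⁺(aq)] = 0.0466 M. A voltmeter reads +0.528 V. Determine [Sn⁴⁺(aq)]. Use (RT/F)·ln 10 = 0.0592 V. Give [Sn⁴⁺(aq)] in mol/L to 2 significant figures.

The Sn⁴⁺/Sn²⁺ couple has the larger reduction potential, so it is the cathode: E°cell = +0.15 − (−0.33) = +0.48 V and n = 2.
Since E = E° − (0.0592/n)·log Q, log Q = n(E° − E)/0.0592 = −1.622.
Balancing electrons gives Sn⁴⁺(aq) + 2 Tl(s) → Sn²⁺(aq) + 2 Tl⁺(aq); thus Q = ([Sn²⁺(aq)]·[Tl⁺(aq)]^2) / [Sn⁴⁺(aq)].
Isolating [Sn⁴⁺(aq)] in Q = 10^{−1.622} yields log [Sn⁴⁺(aq)] = −2.384, i.e. 0.0041 M.

0.0041 M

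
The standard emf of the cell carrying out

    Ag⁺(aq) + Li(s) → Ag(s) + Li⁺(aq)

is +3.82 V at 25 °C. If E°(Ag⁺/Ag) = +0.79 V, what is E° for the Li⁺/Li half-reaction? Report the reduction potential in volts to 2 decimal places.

−3.03 V

In the reaction as written the Ag⁺/Ag couple is reduced (cathode) and Li⁺/Li is oxidized (anode), so E°cell = E°(Ag⁺/Ag) − E°(Li⁺/Li).
E°(Li⁺/Li) = E°(cathode) − E°cell = +0.79 − (+3.82) = −3.03 V.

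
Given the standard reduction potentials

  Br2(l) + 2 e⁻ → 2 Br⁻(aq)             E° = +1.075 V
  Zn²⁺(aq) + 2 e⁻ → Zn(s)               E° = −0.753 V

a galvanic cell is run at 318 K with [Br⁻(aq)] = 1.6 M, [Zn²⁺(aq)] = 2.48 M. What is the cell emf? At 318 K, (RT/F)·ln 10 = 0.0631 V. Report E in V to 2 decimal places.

Br₂/Br⁻ is reduced (cathode, E° = +1.075 V) and Zn²⁺/Zn is oxidized (anode).
The standard potential is +1.075 − (−0.753) = +1.828 V and the balanced reaction transfers n = 2 electrons.
For the overall reaction Br2(l) + Zn(s) → 2 Br⁻(aq) + Zn²⁺(aq), Q = [Br⁻(aq)]^2·[Zn²⁺(aq)] = 6.35, giving log Q = 0.803.
E = E° − (0.0631/n)·log Q = +1.828 − (0.0631/2)(0.803) = +1.80 V.

+1.80 V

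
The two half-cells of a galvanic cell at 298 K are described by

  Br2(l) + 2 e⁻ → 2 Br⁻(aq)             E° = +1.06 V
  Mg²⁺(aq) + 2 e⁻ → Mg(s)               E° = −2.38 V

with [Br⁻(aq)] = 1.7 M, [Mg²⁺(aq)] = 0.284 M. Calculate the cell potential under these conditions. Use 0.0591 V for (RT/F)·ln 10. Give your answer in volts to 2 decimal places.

Since E°(Br₂/Br⁻) > E°(Mg²⁺/Mg), Br₂/Br⁻ serves as the cathode.
The standard potential is +1.06 − (−2.38) = +3.44 V and the balanced reaction transfers n = 2 electrons.
Balancing gives Br2(l) + Mg(s) → 2 Br⁻(aq) + Mg²⁺(aq); hence Q = [Br⁻(aq)]^2·[Mg²⁺(aq)] = 0.821 (log Q = −0.086).
Applying E = E° − (RT ln10/nF)·log Q gives +3.44 − (0.0591/2)(−0.086) = +3.44 V.

+3.44 V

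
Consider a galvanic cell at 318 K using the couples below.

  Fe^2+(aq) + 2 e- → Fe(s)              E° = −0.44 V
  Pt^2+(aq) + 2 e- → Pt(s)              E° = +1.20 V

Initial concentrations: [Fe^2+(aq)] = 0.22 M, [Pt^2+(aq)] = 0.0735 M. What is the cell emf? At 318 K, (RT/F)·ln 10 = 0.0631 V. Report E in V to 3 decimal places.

Since E°(Pt²⁺/Pt) > E°(Fe²⁺/Fe), Pt²⁺/Pt serves as the cathode.
The standard potential is +1.20 − (−0.44) = +1.64 V and the balanced reaction transfers n = 2 electrons.
Balancing gives Pt^2+(aq) + Fe(s) → Pt(s) + Fe^2+(aq); hence Q = [Fe^2+(aq)] / [Pt^2+(aq)] = 2.99 (log Q = 0.476).
E = E° − (0.0631/n)·log Q = +1.64 − (0.0631/2)(0.476) = +1.625 V.

+1.625 V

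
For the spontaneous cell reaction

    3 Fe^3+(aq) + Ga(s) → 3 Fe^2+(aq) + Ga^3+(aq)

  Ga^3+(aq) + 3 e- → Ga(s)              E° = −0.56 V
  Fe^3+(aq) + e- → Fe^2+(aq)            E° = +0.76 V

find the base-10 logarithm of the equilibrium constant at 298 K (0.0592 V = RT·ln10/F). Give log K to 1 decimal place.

The Fe³⁺/Fe²⁺ couple is reduced (cathode); E°cell = +0.76 − (−0.56) = +1.32 V with n = 3.
At equilibrium E = 0, so log K = nE°cell / 0.0592 = (3)(+1.32) / 0.0592 = 66.9.

log K = 66.9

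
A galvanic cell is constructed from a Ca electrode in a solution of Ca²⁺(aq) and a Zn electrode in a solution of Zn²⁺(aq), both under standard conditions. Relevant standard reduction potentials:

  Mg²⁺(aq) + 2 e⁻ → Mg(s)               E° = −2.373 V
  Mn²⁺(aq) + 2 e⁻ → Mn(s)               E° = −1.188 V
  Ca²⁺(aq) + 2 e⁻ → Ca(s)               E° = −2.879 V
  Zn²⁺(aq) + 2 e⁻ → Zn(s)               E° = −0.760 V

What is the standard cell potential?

+2.119 V

Of the two couples in this cell, the one with the more positive reduction potential is reduced at the cathode: here that is Zn²⁺/Zn (−0.760 V); Ca²⁺/Ca (−2.879 V) is the anode.
E°cell = E°(cathode) − E°(anode) = −0.760 − (−2.879) = +2.119 V.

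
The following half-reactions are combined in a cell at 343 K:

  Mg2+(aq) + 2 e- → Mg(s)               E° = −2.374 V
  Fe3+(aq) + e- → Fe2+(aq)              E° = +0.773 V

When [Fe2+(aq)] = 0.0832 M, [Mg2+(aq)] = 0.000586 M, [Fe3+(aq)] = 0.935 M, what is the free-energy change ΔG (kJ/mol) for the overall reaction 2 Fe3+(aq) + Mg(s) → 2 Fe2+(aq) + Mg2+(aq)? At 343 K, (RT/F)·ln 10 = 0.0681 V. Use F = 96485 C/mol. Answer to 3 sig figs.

−642 kJ/mol

E°cell = +0.773 − (−2.374) = +3.147 V; the balanced reaction transfers n = 2 electrons.
The reaction quotient is ([Fe2+(aq)]^2·[Mg2+(aq)]) / [Fe3+(aq)]^2 = 4.64×10^−6; by Nernst, E = +3.147 − (0.0681/2)(−5.333) = +3.3286 V.
ΔG = −nFE = −(2)(96485)(+3.3286) J/mol = −642 kJ/mol.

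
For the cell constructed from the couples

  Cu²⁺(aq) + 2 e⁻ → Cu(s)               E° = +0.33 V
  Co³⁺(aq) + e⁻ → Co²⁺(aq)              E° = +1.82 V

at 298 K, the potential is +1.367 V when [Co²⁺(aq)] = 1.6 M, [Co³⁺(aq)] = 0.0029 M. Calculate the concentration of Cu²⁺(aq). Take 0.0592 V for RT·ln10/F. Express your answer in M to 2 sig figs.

With Co³⁺/Co²⁺ at the cathode and Cu²⁺/Cu at the anode, E°cell = +1.82 − (+0.33) = +1.49 V (n = 2).
Rearranging E = E° − (0.0592/n)·log Q gives log Q = 2(+1.49 − (+1.367))/0.0592 = 4.155.
For 2 Co³⁺(aq) + Cu(s) → 2 Co²⁺(aq) + Cu²⁺(aq), the reaction quotient is Q = ([Co²⁺(aq)]^2·[Cu²⁺(aq)]) / [Co³⁺(aq)]^2.
Solving for the unknown gives log [Cu²⁺(aq)] = −1.328, so [Cu²⁺(aq)] ≈ 0.047 M.

0.047 M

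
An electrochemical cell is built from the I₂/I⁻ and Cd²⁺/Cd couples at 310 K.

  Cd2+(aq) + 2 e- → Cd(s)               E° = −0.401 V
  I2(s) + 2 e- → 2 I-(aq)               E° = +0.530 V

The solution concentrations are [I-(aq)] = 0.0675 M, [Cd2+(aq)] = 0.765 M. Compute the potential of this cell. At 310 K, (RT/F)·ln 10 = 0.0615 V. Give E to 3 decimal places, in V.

I₂/I⁻ is reduced (cathode, E° = +0.530 V) and Cd²⁺/Cd is oxidized (anode).
E°cell = E°cat − E°an = +0.530 − (−0.401) = +0.931 V; n = 2.
The balanced reaction is I2(s) + Cd(s) → 2 I-(aq) + Cd2+(aq), so Q = [I-(aq)]^2·[Cd2+(aq)] = 0.00349 and log Q = −2.458.
E = E° − (0.0615/n)·log Q = +0.931 − (0.0615/2)(−2.458) = +1.007 V.

+1.007 V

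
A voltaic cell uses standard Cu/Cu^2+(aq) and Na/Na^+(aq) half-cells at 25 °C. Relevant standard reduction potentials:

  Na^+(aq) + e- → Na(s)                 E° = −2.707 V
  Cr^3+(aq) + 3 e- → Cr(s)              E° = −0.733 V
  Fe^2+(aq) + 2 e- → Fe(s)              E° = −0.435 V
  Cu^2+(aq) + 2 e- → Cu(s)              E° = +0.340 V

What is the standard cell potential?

+3.047 V

The Cu²⁺/Cu couple has the higher E°, so Cu ion is reduced (cathode) and Na is oxidized (anode).
E°cell = E°(cathode) − E°(anode) = +0.340 − (−2.707) = +3.047 V.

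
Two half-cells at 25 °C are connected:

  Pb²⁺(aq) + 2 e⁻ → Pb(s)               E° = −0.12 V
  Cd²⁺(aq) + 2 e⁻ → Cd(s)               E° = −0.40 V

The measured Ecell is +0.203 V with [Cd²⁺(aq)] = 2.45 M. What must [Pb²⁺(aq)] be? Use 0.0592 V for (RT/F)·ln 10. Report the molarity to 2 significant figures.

With Pb²⁺/Pb at the cathode and Cd²⁺/Cd at the anode, E°cell = −0.12 − (−0.40) = +0.28 V (n = 2).
Since E = E° − (0.0592/n)·log Q, log Q = n(E° − E)/0.0592 = 2.601.
The balanced reaction is Pb²⁺(aq) + Cd(s) → Pb(s) + Cd²⁺(aq), so Q = [Cd²⁺(aq)] / [Pb²⁺(aq)].
Isolating [Pb²⁺(aq)] in Q = 10^{2.601} yields log [Pb²⁺(aq)] = −2.212, i.e. 0.0061 M.

0.0061 M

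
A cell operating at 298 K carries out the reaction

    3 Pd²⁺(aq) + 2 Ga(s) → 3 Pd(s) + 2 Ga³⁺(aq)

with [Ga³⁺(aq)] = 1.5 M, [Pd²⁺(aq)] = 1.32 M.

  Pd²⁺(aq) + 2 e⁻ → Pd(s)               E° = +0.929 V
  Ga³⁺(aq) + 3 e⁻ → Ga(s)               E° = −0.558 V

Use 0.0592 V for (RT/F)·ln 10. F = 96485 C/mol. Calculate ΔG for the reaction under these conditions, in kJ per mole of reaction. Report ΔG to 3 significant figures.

−861 kJ/mol

With Pd²⁺/Pd reduced at the cathode, E°cell = +0.929 − (−0.558) = +1.487 V and n = 6.
Here Q = [Ga³⁺(aq)]^2 / [Pd²⁺(aq)]^3 = 0.978 (log Q = −0.010), giving E = +1.487 − (0.0592/6)·(−0.010) = +1.4871 V.
ΔG = −nFE = −(6)(96485)(+1.4871) J/mol = −861 kJ/mol.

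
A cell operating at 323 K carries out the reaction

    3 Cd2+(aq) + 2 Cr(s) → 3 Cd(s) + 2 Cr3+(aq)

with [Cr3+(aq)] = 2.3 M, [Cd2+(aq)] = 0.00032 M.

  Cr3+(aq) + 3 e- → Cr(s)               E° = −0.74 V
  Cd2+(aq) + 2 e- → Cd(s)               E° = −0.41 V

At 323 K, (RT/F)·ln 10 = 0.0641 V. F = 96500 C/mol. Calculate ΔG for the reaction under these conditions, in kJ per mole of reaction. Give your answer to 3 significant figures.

E°cell = −0.41 − (−0.74) = +0.33 V; the balanced reaction transfers n = 6 electrons.
The reaction quotient is [Cr3+(aq)]^2 / [Cd2+(aq)]^3 = 1.61×10^11; by Nernst, E = +0.33 − (0.0641/6)(11.208) = +0.2103 V.
ΔG = −nFE = −(6)(96500)(+0.2103) J/mol = −122 kJ/mol.

−122 kJ/mol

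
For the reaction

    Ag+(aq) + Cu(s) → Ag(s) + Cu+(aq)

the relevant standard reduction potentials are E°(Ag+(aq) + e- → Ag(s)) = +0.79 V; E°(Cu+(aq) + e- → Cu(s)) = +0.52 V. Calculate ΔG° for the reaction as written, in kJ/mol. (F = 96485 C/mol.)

−26.1 kJ/mol

In the reaction as written Ag+(aq) is reduced, so the Ag⁺/Ag couple is the cathode and Cu⁺/Cu is the anode.
E°cell = +0.79 − (+0.52) = +0.27 V; balancing electrons gives n = 1.
ΔG° = −nFE°cell = −(1)(96485)(+0.27) J/mol = −26.1 kJ/mol.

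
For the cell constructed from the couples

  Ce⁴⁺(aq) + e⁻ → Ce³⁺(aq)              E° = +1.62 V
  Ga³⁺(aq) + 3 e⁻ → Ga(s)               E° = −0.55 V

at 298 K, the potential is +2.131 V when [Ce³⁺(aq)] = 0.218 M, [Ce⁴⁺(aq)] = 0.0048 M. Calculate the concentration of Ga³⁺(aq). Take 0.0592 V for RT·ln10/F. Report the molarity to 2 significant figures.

0.0010 M

With Ce⁴⁺/Ce³⁺ at the cathode and Ga³⁺/Ga at the anode, E°cell = +1.62 − (−0.55) = +2.17 V (n = 3).
From the Nernst equation, log Q = n(E° − E)/0.0592 = 3·(+2.17 − (+2.131))/0.0592 = 1.976.
The balanced reaction is 3 Ce⁴⁺(aq) + Ga(s) → 3 Ce³⁺(aq) + Ga³⁺(aq), so Q = ([Ce³⁺(aq)]^3·[Ga³⁺(aq)]) / [Ce⁴⁺(aq)]^3.
Isolating [Ga³⁺(aq)] in Q = 10^{1.976} yields log [Ga³⁺(aq)] = −2.996, i.e. 0.0010 M.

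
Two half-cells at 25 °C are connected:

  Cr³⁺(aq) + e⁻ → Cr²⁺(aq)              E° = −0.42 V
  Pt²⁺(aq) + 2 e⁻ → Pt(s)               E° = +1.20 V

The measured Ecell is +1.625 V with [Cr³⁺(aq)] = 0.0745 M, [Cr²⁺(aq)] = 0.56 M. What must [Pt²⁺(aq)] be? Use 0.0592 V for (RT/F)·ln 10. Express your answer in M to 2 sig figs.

With Pt²⁺/Pt at the cathode and Cr³⁺/Cr²⁺ at the anode, E°cell = +1.20 − (−0.42) = +1.62 V (n = 2).
Rearranging E = E° − (0.0592/n)·log Q gives log Q = 2(+1.62 − (+1.625))/0.0592 = −0.169.
The balanced reaction is Pt²⁺(aq) + 2 Cr²⁺(aq) → Pt(s) + 2 Cr³⁺(aq), so Q = [Cr³⁺(aq)]^2 / ([Pt²⁺(aq)]·[Cr²⁺(aq)]^2).
Isolating [Pt²⁺(aq)] in Q = 10^{−0.169} yields log [Pt²⁺(aq)] = −1.583, i.e. 0.026 M.

0.026 M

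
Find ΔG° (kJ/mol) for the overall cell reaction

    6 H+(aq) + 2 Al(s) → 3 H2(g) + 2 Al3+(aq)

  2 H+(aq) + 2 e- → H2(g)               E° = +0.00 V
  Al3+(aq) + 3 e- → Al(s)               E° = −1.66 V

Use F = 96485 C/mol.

−961 kJ/mol

In the reaction as written H+(aq) is reduced, so the 2H⁺/H₂ couple is the cathode and Al³⁺/Al is the anode.
E°cell = +0.00 − (−1.66) = +1.66 V; balancing electrons gives n = 6.
ΔG° = −nFE°cell = −(6)(96485)(+1.66) J/mol = −961 kJ/mol.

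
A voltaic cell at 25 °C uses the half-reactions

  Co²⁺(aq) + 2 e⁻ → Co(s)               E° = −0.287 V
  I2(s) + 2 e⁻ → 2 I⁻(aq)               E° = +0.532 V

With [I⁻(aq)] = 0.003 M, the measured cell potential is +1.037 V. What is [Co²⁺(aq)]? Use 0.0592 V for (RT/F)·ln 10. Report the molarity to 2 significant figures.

0.0048 M

With I₂/I⁻ at the cathode and Co²⁺/Co at the anode, E°cell = +0.532 − (−0.287) = +0.819 V (n = 2).
Since E = E° − (0.0592/n)·log Q, log Q = n(E° − E)/0.0592 = −7.365.
For I2(s) + Co(s) → 2 I⁻(aq) + Co²⁺(aq), the reaction quotient is Q = [I⁻(aq)]^2·[Co²⁺(aq)].
Isolating [Co²⁺(aq)] in Q = 10^{−7.365} yields log [Co²⁺(aq)] = −2.319, i.e. 0.0048 M.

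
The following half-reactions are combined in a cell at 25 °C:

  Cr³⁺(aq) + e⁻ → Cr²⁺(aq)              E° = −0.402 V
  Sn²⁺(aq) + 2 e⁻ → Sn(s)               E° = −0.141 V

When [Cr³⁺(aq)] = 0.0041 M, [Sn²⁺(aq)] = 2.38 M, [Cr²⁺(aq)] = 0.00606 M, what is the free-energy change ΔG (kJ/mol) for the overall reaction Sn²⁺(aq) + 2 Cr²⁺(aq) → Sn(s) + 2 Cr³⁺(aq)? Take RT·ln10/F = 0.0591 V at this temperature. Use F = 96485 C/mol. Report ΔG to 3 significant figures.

−54.5 kJ/mol

The standard cell potential is −0.141 − (−0.402) = +0.261 V, with n = 2 electrons in the balanced equation.
The reaction quotient is [Cr³⁺(aq)]^2 / ([Sn²⁺(aq)]·[Cr²⁺(aq)]^2) = 0.192; by Nernst, E = +0.261 − (0.0591/2)(−0.716) = +0.2822 V.
Finally ΔG = −nFE = −(2)(96485 C/mol)(+0.2822 V) = −54.5 kJ/mol.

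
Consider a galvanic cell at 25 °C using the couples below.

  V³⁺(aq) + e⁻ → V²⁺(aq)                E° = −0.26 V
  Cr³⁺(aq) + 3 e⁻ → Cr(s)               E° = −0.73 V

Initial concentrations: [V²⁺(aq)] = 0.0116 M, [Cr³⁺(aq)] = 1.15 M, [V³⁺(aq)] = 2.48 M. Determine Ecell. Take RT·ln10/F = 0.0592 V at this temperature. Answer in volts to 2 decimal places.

V³⁺/V²⁺ is reduced (cathode, E° = −0.26 V) and Cr³⁺/Cr is oxidized (anode).
E°cell = E°cat − E°an = −0.26 − (−0.73) = +0.47 V; n = 3.
For the overall reaction 3 V³⁺(aq) + Cr(s) → 3 V²⁺(aq) + Cr³⁺(aq), Q = ([V²⁺(aq)]^3·[Cr³⁺(aq)]) / [V³⁺(aq)]^3 = 1.18×10^−7, giving log Q = −6.929.
By the Nernst equation, E = +0.47 − (0.0592/3)·(−6.929) = +0.61 V.

+0.61 V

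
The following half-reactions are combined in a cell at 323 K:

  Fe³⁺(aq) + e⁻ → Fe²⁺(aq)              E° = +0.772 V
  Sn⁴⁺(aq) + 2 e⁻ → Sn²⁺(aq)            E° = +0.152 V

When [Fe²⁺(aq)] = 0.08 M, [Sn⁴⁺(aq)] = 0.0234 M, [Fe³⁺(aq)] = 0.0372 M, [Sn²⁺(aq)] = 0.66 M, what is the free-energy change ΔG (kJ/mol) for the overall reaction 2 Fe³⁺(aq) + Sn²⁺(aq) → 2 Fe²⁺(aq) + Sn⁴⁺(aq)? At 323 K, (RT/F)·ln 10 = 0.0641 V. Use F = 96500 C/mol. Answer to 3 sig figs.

−125 kJ/mol

E°cell = +0.772 − (+0.152) = +0.620 V; the balanced reaction transfers n = 2 electrons.
Here Q = ([Fe²⁺(aq)]^2·[Sn⁴⁺(aq)]) / ([Fe³⁺(aq)]^2·[Sn²⁺(aq)]) = 0.164 (log Q = −0.785), giving E = +0.620 − (0.0641/2)·(−0.785) = +0.6452 V.
Then ΔG = −nFE = −2 × 96500 × +0.6452 J/mol = −125 kJ/mol.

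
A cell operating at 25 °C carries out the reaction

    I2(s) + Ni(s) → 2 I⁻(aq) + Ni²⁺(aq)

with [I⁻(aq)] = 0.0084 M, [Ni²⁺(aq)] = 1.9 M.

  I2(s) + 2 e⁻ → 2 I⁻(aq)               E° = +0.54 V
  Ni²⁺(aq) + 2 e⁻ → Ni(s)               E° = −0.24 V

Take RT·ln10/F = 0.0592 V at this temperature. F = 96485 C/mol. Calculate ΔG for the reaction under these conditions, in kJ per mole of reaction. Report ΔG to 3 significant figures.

E°cell = +0.54 − (−0.24) = +0.78 V; the balanced reaction transfers n = 2 electrons.
The reaction quotient is [I⁻(aq)]^2·[Ni²⁺(aq)] = 0.000134; by Nernst, E = +0.78 − (0.0592/2)(−3.873) = +0.8946 V.
Then ΔG = −nFE = −2 × 96485 × +0.8946 J/mol = −173 kJ/mol.

−173 kJ/mol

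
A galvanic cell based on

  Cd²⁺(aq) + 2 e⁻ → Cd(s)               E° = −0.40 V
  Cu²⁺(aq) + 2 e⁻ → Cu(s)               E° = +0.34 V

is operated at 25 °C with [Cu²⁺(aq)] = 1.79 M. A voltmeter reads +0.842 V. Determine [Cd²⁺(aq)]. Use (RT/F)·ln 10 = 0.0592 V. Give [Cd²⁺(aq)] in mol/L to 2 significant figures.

The Cu²⁺/Cu couple has the larger reduction potential, so it is the cathode: E°cell = +0.34 − (−0.40) = +0.74 V and n = 2.
Since E = E° − (0.0592/n)·log Q, log Q = n(E° − E)/0.0592 = −3.446.
For Cu²⁺(aq) + Cd(s) → Cu(s) + Cd²⁺(aq), the reaction quotient is Q = [Cd²⁺(aq)] / [Cu²⁺(aq)].
Solving for the unknown gives log [Cd²⁺(aq)] = −3.193, so [Cd²⁺(aq)] ≈ 0.00064 M.

0.00064 M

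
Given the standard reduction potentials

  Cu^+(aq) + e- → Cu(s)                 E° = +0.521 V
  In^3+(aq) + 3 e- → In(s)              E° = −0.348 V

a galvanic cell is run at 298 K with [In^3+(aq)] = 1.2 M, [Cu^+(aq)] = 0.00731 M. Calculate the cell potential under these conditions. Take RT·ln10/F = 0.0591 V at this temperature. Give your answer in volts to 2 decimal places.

Cu⁺/Cu is reduced (cathode, E° = +0.521 V) and In³⁺/In is oxidized (anode).
E°cell = E°cat − E°an = +0.521 − (−0.348) = +0.869 V; n = 3.
For the overall reaction 3 Cu^+(aq) + In(s) → 3 Cu(s) + In^3+(aq), Q = [In^3+(aq)] / [Cu^+(aq)]^3 = 3.07×10^6, giving log Q = 6.487.
E = E° − (0.0591/n)·log Q = +0.869 − (0.0591/3)(6.487) = +0.74 V.

+0.74 V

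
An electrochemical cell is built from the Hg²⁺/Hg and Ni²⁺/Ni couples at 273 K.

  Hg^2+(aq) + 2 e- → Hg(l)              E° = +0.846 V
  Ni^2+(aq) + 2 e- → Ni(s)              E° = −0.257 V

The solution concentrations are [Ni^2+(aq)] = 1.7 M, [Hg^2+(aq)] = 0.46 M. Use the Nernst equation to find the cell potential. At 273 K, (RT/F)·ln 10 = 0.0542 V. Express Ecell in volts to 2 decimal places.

The Hg²⁺/Hg couple has the more positive E°, so it is the cathode; Ni²⁺/Ni is the anode.
The standard potential is +0.846 − (−0.257) = +1.103 V and the balanced reaction transfers n = 2 electrons.
For the overall reaction Hg^2+(aq) + Ni(s) → Hg(l) + Ni^2+(aq), Q = [Ni^2+(aq)] / [Hg^2+(aq)] = 3.7, giving log Q = 0.568.
Applying E = E° − (RT ln10/nF)·log Q gives +1.103 − (0.0542/2)(0.568) = +1.09 V.

+1.09 V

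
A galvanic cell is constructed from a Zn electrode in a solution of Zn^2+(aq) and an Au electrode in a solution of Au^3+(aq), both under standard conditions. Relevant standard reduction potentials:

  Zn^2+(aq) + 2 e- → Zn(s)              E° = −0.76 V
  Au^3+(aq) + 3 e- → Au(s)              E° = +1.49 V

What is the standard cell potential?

+2.25 V

Of the two couples in this cell, the one with the more positive reduction potential is reduced at the cathode: here that is Au³⁺/Au (+1.49 V); Zn²⁺/Zn (−0.76 V) is the anode.
E°cell = E°(cathode) − E°(anode) = +1.49 − (−0.76) = +2.25 V.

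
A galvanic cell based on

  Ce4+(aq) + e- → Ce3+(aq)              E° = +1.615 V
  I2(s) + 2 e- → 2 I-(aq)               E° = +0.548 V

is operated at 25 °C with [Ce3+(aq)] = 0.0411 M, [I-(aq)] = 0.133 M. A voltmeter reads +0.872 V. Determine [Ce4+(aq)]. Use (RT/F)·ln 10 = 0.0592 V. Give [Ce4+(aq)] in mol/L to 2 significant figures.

0.00016 M

The Ce⁴⁺/Ce³⁺ couple has the larger reduction potential, so it is the cathode: E°cell = +1.615 − (+0.548) = +1.067 V and n = 2.
Rearranging E = E° − (0.0592/n)·log Q gives log Q = 2(+1.067 − (+0.872))/0.0592 = 6.588.
Balancing electrons gives 2 Ce4+(aq) + 2 I-(aq) → 2 Ce3+(aq) + I2(s); thus Q = [Ce3+(aq)]^2 / ([Ce4+(aq)]^2·[I-(aq)]^2).
Solving for the unknown gives log [Ce4+(aq)] = −3.804, so [Ce4+(aq)] ≈ 0.00016 M.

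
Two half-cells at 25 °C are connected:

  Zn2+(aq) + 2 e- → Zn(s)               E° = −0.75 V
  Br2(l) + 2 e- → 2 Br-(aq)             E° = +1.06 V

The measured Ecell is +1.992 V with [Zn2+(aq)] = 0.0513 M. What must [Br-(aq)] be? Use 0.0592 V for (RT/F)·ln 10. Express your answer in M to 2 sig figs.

0.0037 M

Br₂/Br⁻ is the cathode (higher E°); E°cell = +1.06 − (−0.75) = +1.81 V with n = 2.
Since E = E° − (0.0592/n)·log Q, log Q = n(E° − E)/0.0592 = −6.149.
Balancing electrons gives Br2(l) + Zn(s) → 2 Br-(aq) + Zn2+(aq); thus Q = [Br-(aq)]^2·[Zn2+(aq)].
Substituting the known concentrations and solving, log [Br-(aq)] = −2.430 and [Br-(aq)] = 0.0037 M.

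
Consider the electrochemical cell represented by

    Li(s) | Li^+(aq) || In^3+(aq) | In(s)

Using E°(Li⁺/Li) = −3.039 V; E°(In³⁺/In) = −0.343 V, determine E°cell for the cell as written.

+2.696 V

By convention the left-hand electrode in cell notation is the anode (oxidation) and the right-hand electrode is the cathode (reduction).
E°cell = E°(right) − E°(left) = −0.343 − (−3.039) = +2.696 V.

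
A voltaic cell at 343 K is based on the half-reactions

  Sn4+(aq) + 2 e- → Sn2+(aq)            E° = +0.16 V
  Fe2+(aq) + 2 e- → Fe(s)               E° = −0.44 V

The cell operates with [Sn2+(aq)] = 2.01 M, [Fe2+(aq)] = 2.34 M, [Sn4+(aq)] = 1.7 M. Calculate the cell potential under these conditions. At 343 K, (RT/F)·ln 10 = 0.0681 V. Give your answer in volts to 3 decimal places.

Since E°(Sn⁴⁺/Sn²⁺) > E°(Fe²⁺/Fe), Sn⁴⁺/Sn²⁺ serves as the cathode.
E°cell = E°cat − E°an = +0.16 − (−0.44) = +0.60 V; n = 2.
Balancing gives Sn4+(aq) + Fe(s) → Sn2+(aq) + Fe2+(aq); hence Q = ([Sn2+(aq)]·[Fe2+(aq)]) / [Sn4+(aq)] = 2.77 (log Q = 0.442).
E = E° − (0.0681/n)·log Q = +0.60 − (0.0681/2)(0.442) = +0.585 V.

+0.585 V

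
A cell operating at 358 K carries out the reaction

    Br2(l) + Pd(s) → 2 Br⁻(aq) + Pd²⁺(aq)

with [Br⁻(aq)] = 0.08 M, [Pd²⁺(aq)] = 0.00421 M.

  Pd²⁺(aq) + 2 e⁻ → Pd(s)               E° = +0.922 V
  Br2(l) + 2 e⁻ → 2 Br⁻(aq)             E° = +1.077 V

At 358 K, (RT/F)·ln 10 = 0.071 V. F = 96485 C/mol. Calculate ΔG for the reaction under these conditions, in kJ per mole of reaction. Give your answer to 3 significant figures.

With Br₂/Br⁻ reduced at the cathode, E°cell = +1.077 − (+0.922) = +0.155 V and n = 2.
Here Q = [Br⁻(aq)]^2·[Pd²⁺(aq)] = 2.69×10^−5 (log Q = −4.570), giving E = +0.155 − (0.071/2)·(−4.570) = +0.3172 V.
ΔG = −nFE = −(2)(96485)(+0.3172) J/mol = −61.2 kJ/mol.

−61.2 kJ/mol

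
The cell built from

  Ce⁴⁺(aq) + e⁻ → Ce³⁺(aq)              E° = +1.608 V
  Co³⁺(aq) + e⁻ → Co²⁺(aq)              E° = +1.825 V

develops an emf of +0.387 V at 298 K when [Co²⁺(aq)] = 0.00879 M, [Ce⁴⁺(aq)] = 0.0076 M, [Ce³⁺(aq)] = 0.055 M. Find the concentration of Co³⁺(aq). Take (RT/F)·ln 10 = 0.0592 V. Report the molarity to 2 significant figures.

With Co³⁺/Co²⁺ at the cathode and Ce⁴⁺/Ce³⁺ at the anode, E°cell = +1.825 − (+1.608) = +0.217 V (n = 1).
From the Nernst equation, log Q = n(E° − E)/0.0592 = 1·(+0.217 − (+0.387))/0.0592 = −2.872.
Balancing electrons gives Co³⁺(aq) + Ce³⁺(aq) → Co²⁺(aq) + Ce⁴⁺(aq); thus Q = ([Co²⁺(aq)]·[Ce⁴⁺(aq)]) / ([Co³⁺(aq)]·[Ce³⁺(aq)]).
Isolating [Co³⁺(aq)] in Q = 10^{−2.872} yields log [Co³⁺(aq)] = −0.044, i.e. 0.90 M.

0.90 M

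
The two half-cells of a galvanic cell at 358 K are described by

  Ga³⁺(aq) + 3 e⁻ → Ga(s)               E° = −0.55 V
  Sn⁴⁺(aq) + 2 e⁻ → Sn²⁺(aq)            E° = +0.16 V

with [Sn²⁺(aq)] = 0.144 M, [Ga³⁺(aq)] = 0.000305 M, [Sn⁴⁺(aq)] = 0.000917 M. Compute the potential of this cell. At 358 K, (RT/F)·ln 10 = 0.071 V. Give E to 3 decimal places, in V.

The Sn⁴⁺/Sn²⁺ couple has the more positive E°, so it is the cathode; Ga³⁺/Ga is the anode.
E°cell = E°cat − E°an = +0.16 − (−0.55) = +0.71 V; n = 6.
The balanced reaction is 3 Sn⁴⁺(aq) + 2 Ga(s) → 3 Sn²⁺(aq) + 2 Ga³⁺(aq), so Q = ([Sn²⁺(aq)]^3·[Ga³⁺(aq)]^2) / [Sn⁴⁺(aq)]^3 = 0.36 and log Q = −0.443.
By the Nernst equation, E = +0.71 − (0.071/6)·(−0.443) = +0.715 V.

+0.715 V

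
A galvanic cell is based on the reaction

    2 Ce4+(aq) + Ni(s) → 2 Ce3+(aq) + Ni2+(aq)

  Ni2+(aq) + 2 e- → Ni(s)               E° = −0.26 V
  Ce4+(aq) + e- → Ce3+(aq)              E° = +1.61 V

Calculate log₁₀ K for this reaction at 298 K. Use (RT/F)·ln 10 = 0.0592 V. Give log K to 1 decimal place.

The Ce⁴⁺/Ce³⁺ couple is reduced (cathode); E°cell = +1.61 − (−0.26) = +1.87 V with n = 2.
At equilibrium E = 0, so log K = nE°cell / 0.0592 = (2)(+1.87) / 0.0592 = 63.2.

log K = 63.2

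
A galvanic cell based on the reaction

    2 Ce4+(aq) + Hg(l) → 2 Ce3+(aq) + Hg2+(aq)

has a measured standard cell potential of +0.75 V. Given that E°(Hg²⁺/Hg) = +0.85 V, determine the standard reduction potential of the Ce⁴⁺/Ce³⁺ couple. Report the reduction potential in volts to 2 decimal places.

In the reaction as written the Ce⁴⁺/Ce³⁺ couple is reduced (cathode) and Hg²⁺/Hg is oxidized (anode), so E°cell = E°(Ce⁴⁺/Ce³⁺) − E°(Hg²⁺/Hg).
E°(Ce⁴⁺/Ce³⁺) = E°cell + E°(anode) = +0.75 + (+0.85) = +1.60 V.

+1.60 V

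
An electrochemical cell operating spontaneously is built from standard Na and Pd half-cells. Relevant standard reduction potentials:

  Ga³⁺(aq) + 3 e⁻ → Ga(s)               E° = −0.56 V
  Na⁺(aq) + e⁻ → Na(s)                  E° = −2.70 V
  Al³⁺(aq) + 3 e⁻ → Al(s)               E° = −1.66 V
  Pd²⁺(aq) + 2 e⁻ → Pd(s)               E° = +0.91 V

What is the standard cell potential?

+3.61 V

The Pd²⁺/Pd couple has the higher E°, so Pd ion is reduced (cathode) and Na is oxidized (anode).
E°cell = E°(cathode) − E°(anode) = +0.91 − (−2.70) = +3.61 V.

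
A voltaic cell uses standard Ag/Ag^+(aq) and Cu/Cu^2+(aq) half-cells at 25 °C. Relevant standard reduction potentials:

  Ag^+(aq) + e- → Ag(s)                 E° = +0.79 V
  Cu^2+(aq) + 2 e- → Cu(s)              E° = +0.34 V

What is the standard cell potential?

Of the two couples in this cell, the one with the more positive reduction potential is reduced at the cathode: here that is Ag⁺/Ag (+0.79 V); Cu²⁺/Cu (+0.34 V) is the anode.
E°cell = E°(cathode) − E°(anode) = +0.79 − (+0.34) = +0.45 V.

+0.45 V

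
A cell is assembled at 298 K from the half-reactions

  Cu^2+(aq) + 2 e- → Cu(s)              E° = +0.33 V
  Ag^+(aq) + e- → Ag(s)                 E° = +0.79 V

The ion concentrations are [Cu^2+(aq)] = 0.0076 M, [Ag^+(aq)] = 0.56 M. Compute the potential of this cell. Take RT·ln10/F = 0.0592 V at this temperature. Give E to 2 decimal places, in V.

+0.51 V

Ag⁺/Ag is reduced (cathode, E° = +0.79 V) and Cu²⁺/Cu is oxidized (anode).
The standard potential is +0.79 − (+0.33) = +0.46 V and the balanced reaction transfers n = 2 electrons.
Balancing gives 2 Ag^+(aq) + Cu(s) → 2 Ag(s) + Cu^2+(aq); hence Q = [Cu^2+(aq)] / [Ag^+(aq)]^2 = 0.0242 (log Q = −1.616).
E = E° − (0.0592/n)·log Q = +0.46 − (0.0592/2)(−1.616) = +0.51 V.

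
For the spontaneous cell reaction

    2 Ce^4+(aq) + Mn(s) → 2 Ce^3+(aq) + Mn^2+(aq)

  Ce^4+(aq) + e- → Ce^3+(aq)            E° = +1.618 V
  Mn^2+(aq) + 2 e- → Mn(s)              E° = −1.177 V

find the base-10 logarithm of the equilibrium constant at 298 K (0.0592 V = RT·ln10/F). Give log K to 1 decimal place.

The Ce⁴⁺/Ce³⁺ couple is reduced (cathode); E°cell = +1.618 − (−1.177) = +2.795 V with n = 2.
At equilibrium E = 0, so log K = nE°cell / 0.0592 = (2)(+2.795) / 0.0592 = 94.4.

log K = 94.4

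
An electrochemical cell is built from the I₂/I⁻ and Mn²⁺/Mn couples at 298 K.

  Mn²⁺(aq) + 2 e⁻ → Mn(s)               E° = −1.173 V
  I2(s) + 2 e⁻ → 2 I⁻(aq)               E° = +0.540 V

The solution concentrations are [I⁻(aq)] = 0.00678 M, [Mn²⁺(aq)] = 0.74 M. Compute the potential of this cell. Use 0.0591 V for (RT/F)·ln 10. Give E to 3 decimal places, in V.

+1.845 V

Since E°(I₂/I⁻) > E°(Mn²⁺/Mn), I₂/I⁻ serves as the cathode.
E°cell = E°cat − E°an = +0.540 − (−1.173) = +1.713 V; n = 2.
The balanced reaction is I2(s) + Mn(s) → 2 I⁻(aq) + Mn²⁺(aq), so Q = [I⁻(aq)]^2·[Mn²⁺(aq)] = 3.4×10^−5 and log Q = −4.468.
E = E° − (0.0591/n)·log Q = +1.713 − (0.0591/2)(−4.468) = +1.845 V.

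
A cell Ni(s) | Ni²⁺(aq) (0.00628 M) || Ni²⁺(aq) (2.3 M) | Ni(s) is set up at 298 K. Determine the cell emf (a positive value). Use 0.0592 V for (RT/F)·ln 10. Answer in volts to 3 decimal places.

For a concentration cell E°cell = 0, since both electrodes use the same couple.
The compartment with the higher Ni²⁺(aq) concentration (2.3 M) acts as the cathode; ions are reduced there and produced at the dilute (0.00628 M) anode.
With n = 2, Ecell = −(0.0592/2)·log([dilute]/[conc]) = −(0.0592/2)·log(0.00628/2.3) = +0.076 V.

0.076 V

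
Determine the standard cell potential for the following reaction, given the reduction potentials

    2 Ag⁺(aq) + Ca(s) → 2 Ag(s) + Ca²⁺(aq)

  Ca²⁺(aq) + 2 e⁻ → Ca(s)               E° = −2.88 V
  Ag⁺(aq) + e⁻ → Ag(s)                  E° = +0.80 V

+3.68 V

Ag⁺(aq) gains electrons, so the Ag⁺/Ag couple is the cathode; the Ca²⁺/Ca couple is the anode.
E°cell = E°(cathode) − E°(anode) = +0.80 − (−2.88) = +3.68 V.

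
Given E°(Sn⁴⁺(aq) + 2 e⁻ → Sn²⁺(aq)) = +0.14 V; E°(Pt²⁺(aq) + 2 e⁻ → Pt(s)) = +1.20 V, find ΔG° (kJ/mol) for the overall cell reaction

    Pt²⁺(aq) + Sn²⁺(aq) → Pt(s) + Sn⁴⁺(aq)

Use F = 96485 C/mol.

−205 kJ/mol

In the reaction as written Pt²⁺(aq) is reduced, so the Pt²⁺/Pt couple is the cathode and Sn⁴⁺/Sn²⁺ is the anode.
E°cell = +1.20 − (+0.14) = +1.06 V; balancing electrons gives n = 2.
ΔG° = −nFE°cell = −(2)(96485)(+1.06) J/mol = −205 kJ/mol.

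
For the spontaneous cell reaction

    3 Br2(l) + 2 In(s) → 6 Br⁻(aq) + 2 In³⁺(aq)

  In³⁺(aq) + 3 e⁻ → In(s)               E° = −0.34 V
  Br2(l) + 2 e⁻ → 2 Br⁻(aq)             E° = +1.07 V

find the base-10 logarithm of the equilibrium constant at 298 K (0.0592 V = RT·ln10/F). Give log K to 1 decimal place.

The Br₂/Br⁻ couple is reduced (cathode); E°cell = +1.07 − (−0.34) = +1.41 V with n = 6.
At equilibrium E = 0, so log K = nE°cell / 0.0592 = (6)(+1.41) / 0.0592 = 142.9.

log K = 142.9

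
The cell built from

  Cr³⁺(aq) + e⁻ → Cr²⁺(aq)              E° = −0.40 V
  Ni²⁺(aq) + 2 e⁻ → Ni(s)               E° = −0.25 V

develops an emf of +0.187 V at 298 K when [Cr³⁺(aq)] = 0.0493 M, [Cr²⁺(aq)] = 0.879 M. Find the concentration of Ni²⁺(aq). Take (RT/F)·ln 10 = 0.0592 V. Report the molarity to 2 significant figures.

With Ni²⁺/Ni at the cathode and Cr³⁺/Cr²⁺ at the anode, E°cell = −0.25 − (−0.40) = +0.15 V (n = 2).
From the Nernst equation, log Q = n(E° − E)/0.0592 = 2·(+0.15 − (+0.187))/0.0592 = −1.250.
Balancing electrons gives Ni²⁺(aq) + 2 Cr²⁺(aq) → Ni(s) + 2 Cr³⁺(aq); thus Q = [Cr³⁺(aq)]^2 / ([Ni²⁺(aq)]·[Cr²⁺(aq)]^2).
Isolating [Ni²⁺(aq)] in Q = 10^{−1.250} yields log [Ni²⁺(aq)] = −1.252, i.e. 0.056 M.

0.056 M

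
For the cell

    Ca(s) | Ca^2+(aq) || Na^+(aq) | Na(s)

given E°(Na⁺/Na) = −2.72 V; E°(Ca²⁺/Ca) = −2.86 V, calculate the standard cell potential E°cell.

+0.14 V

By convention the left-hand electrode in cell notation is the anode (oxidation) and the right-hand electrode is the cathode (reduction).
E°cell = E°(right) − E°(left) = −2.72 − (−2.86) = +0.14 V.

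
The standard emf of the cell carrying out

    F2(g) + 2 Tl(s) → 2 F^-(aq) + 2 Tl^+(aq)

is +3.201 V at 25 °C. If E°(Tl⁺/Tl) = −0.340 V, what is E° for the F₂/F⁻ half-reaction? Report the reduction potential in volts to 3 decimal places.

+2.861 V

In the reaction as written the F₂/F⁻ couple is reduced (cathode) and Tl⁺/Tl is oxidized (anode), so E°cell = E°(F₂/F⁻) − E°(Tl⁺/Tl).
E°(F₂/F⁻) = E°cell + E°(anode) = +3.201 + (−0.340) = +2.861 V.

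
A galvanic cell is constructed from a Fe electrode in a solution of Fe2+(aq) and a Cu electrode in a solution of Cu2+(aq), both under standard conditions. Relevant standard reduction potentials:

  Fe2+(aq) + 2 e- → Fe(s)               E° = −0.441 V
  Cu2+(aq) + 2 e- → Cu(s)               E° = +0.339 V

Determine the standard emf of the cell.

Of the two couples in this cell, the one with the more positive reduction potential is reduced at the cathode: here that is Cu²⁺/Cu (+0.339 V); Fe²⁺/Fe (−0.441 V) is the anode.
E°cell = E°(cathode) − E°(anode) = +0.339 − (−0.441) = +0.780 V.

+0.780 V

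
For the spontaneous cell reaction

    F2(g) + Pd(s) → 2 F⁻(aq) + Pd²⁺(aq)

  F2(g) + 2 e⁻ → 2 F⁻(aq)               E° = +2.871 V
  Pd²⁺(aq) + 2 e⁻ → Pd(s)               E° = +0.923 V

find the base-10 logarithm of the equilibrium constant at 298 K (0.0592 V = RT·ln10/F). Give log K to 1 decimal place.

The F₂/F⁻ couple is reduced (cathode); E°cell = +2.871 − (+0.923) = +1.948 V with n = 2.
At equilibrium E = 0, so log K = nE°cell / 0.0592 = (2)(+1.948) / 0.0592 = 65.8.

log K = 65.8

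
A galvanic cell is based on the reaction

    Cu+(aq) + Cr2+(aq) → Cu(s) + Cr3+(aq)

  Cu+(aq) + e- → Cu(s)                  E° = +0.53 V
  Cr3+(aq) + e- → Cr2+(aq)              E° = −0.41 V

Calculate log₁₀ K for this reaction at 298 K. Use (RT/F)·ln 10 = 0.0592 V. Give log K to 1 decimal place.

The Cu⁺/Cu couple is reduced (cathode); E°cell = +0.53 − (−0.41) = +0.94 V with n = 1.
At equilibrium E = 0, so log K = nE°cell / 0.0592 = (1)(+0.94) / 0.0592 = 15.9.

log K = 15.9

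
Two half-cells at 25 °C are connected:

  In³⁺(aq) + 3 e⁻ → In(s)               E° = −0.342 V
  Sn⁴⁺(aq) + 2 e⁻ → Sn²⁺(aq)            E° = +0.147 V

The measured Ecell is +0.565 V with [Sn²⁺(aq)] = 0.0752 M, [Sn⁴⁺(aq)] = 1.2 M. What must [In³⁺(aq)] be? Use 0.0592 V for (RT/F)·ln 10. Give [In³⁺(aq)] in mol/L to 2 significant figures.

The Sn⁴⁺/Sn²⁺ couple has the larger reduction potential, so it is the cathode: E°cell = +0.147 − (−0.342) = +0.489 V and n = 6.
Since E = E° − (0.0592/n)·log Q, log Q = n(E° − E)/0.0592 = −7.703.
Balancing electrons gives 3 Sn⁴⁺(aq) + 2 In(s) → 3 Sn²⁺(aq) + 2 In³⁺(aq); thus Q = ([Sn²⁺(aq)]^3·[In³⁺(aq)]^2) / [Sn⁴⁺(aq)]^3.
Substituting the known concentrations and solving, log [In³⁺(aq)] = −2.047 and [In³⁺(aq)] = 0.0090 M.

0.0090 M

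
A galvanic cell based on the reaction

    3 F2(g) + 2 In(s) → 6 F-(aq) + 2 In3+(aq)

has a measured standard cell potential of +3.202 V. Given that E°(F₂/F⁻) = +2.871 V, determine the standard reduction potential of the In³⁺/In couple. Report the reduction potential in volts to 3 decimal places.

−0.331 V

In the reaction as written the F₂/F⁻ couple is reduced (cathode) and In³⁺/In is oxidized (anode), so E°cell = E°(F₂/F⁻) − E°(In³⁺/In).
E°(In³⁺/In) = E°(cathode) − E°cell = +2.871 − (+3.202) = −0.331 V.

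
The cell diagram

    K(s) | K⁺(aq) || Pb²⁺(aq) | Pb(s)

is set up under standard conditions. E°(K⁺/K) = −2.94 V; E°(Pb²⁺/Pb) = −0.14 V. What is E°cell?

+2.80 V

By convention the left-hand electrode in cell notation is the anode (oxidation) and the right-hand electrode is the cathode (reduction).
E°cell = E°(right) − E°(left) = −0.14 − (−2.94) = +2.80 V.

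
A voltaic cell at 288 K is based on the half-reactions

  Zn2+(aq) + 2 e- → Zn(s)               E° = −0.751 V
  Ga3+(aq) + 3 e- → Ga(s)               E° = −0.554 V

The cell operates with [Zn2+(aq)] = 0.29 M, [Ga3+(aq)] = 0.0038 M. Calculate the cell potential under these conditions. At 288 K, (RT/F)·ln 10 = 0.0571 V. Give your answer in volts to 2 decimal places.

The Ga³⁺/Ga couple has the more positive E°, so it is the cathode; Zn²⁺/Zn is the anode.
E°cell = −0.554 − (−0.751) = +0.197 V, with n = 6 electrons transferred.
Balancing gives 2 Ga3+(aq) + 3 Zn(s) → 2 Ga(s) + 3 Zn2+(aq); hence Q = [Zn2+(aq)]^3 / [Ga3+(aq)]^2 = 1.69×10^3 (log Q = 3.228).
E = E° − (0.0571/n)·log Q = +0.197 − (0.0571/6)(3.228) = +0.17 V.

+0.17 V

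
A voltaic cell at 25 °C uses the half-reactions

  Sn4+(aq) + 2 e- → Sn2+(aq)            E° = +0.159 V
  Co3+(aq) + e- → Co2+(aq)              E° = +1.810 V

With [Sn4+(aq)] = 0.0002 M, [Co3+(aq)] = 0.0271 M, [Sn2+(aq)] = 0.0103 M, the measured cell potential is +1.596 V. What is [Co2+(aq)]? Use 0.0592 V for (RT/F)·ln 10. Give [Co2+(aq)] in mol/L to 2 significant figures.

1.7 M

With Co³⁺/Co²⁺ at the cathode and Sn⁴⁺/Sn²⁺ at the anode, E°cell = +1.810 − (+0.159) = +1.651 V (n = 2).
From the Nernst equation, log Q = n(E° − E)/0.0592 = 2·(+1.651 − (+1.596))/0.0592 = 1.858.
Balancing electrons gives 2 Co3+(aq) + Sn2+(aq) → 2 Co2+(aq) + Sn4+(aq); thus Q = ([Co2+(aq)]^2·[Sn4+(aq)]) / ([Co3+(aq)]^2·[Sn2+(aq)]).
Isolating [Co2+(aq)] in Q = 10^{1.858} yields log [Co2+(aq)] = 0.218, i.e. 1.7 M.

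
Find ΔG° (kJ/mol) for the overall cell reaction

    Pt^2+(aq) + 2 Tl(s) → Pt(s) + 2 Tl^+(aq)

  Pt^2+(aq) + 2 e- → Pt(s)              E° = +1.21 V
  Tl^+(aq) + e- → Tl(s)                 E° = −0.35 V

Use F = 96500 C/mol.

In the reaction as written Pt^2+(aq) is reduced, so the Pt²⁺/Pt couple is the cathode and Tl⁺/Tl is the anode.
E°cell = +1.21 − (−0.35) = +1.56 V; balancing electrons gives n = 2.
ΔG° = −nFE°cell = −(2)(96500)(+1.56) J/mol = −301 kJ/mol.

−301 kJ/mol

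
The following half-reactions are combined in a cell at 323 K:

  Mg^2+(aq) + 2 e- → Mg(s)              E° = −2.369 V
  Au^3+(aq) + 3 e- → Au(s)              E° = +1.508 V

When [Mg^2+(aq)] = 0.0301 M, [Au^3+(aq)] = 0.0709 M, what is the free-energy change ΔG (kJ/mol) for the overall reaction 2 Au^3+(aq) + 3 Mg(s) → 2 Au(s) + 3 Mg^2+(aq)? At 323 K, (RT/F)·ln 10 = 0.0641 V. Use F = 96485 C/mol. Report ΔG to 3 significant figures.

With Au³⁺/Au reduced at the cathode, E°cell = +1.508 − (−2.369) = +3.877 V and n = 6.
The reaction quotient is [Mg^2+(aq)]^3 / [Au^3+(aq)]^2 = 0.00543; by Nernst, E = +3.877 − (0.0641/6)(−2.266) = +3.9012 V.
Finally ΔG = −nFE = −(6)(96485 C/mol)(+3.9012 V) = −2260 kJ/mol.

−2260 kJ/mol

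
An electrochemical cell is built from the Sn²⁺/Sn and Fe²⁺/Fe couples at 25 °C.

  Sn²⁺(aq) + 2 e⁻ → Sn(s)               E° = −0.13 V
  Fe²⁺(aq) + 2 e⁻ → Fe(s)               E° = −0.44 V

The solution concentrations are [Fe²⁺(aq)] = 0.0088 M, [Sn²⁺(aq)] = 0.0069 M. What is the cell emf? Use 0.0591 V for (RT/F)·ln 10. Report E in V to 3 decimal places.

Since E°(Sn²⁺/Sn) > E°(Fe²⁺/Fe), Sn²⁺/Sn serves as the cathode.
E°cell = −0.13 − (−0.44) = +0.31 V, with n = 2 electrons transferred.
The balanced reaction is Sn²⁺(aq) + Fe(s) → Sn(s) + Fe²⁺(aq), so Q = [Fe²⁺(aq)] / [Sn²⁺(aq)] = 1.28 and log Q = 0.106.
Applying E = E° − (RT ln10/nF)·log Q gives +0.31 − (0.0591/2)(0.106) = +0.307 V.

+0.307 V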